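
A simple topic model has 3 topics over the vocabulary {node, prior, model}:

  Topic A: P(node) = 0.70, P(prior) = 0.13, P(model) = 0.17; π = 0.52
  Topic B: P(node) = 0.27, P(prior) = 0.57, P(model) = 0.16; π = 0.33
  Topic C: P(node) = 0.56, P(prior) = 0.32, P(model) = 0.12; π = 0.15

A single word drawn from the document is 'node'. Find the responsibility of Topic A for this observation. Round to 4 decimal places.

By Bayes' theorem, P(k | x) = π_k f_k(x) / Σ_j π_j f_j(x).
Component likelihoods at x = 'node':
  L_A = 0.7
  L_B = 0.27
  L_C = 0.56
Unnormalised posteriors:
  π_A·L_A = 0.52 × 0.7 = 0.364
  π_B·L_B = 0.33 × 0.27 = 0.0891
  π_C·L_C = 0.15 × 0.56 = 0.084
Sum: 0.364 + 0.0891 + 0.084 = 0.5371
P(Topic A | 'node') = 0.364 / 0.5371 ≈ 0.6777

0.6777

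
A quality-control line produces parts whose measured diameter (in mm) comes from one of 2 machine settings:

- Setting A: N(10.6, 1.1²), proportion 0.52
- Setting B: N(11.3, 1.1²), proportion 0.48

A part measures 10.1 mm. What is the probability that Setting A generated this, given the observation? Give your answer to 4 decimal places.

0.6392

By Bayes' theorem, P(k | x) = π_k f_k(x) / Σ_j π_j f_j(x).
Evaluate each component's likelihood at the observed value:
  L_A = (1/(1.1·√(2π)))·exp(−(10.1−10.6)²/(2·1.1²)) = 0.362675·exp(-0.10331) = 0.327079
  L_B = (1/(1.1·√(2π)))·exp(−(10.1−11.3)²/(2·1.1²)) = 0.362675·exp(-0.59504) = 0.20003
Prior × likelihood for each component:
  π_A·L_A = 0.52 × 0.327079 = 0.170081
  π_B·L_B = 0.48 × 0.20003 = 0.0960142
Evidence: 0.170081 + 0.0960142 = 0.266095
Responsibility of Setting A: 0.170081 / 0.266095 ≈ 0.6392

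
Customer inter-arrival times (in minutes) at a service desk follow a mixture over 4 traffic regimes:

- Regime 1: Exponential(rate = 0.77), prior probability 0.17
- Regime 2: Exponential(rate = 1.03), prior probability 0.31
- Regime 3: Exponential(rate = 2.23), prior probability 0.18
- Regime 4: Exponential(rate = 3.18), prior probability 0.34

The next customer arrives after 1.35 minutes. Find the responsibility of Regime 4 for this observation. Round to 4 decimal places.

By Bayes' theorem, P(k | x) = w_k f_k(x) / Σ_j w_j f_j(x).
Component likelihoods at x = 1.35 minutes:
  L_1 = 0.77·e^(−0.77·1.35) = 0.77·e^(−1.0395) = 0.272296
  L_2 = 1.03·e^(−1.03·1.35) = 1.03·e^(−1.3905) = 0.256419
  L_3 = 2.23·e^(−2.23·1.35) = 2.23·e^(−3.0105) = 0.109865
  L_4 = 3.18·e^(−3.18·1.35) = 3.18·e^(−4.2930) = 0.0434511
Weight by the priors:
  w_1·L_1 = 0.17 × 0.272296 = 0.0462904
  w_2·L_2 = 0.31 × 0.256419 = 0.07949
  w_3·L_3 = 0.18 × 0.109865 = 0.0197758
  w_4·L_4 = 0.34 × 0.0434511 = 0.0147734
Marginal: 0.0462904 + 0.07949 + 0.0197758 + 0.0147734 = 0.16033
Responsibility of Regime 4: 0.0147734 / 0.16033 ≈ 0.0921

0.0921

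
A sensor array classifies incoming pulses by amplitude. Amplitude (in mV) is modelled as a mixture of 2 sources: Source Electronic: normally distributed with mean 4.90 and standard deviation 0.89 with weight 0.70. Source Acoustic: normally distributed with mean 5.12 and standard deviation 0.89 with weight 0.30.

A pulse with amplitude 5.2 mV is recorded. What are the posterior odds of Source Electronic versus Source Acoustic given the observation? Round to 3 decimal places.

2.213

Since P(k|x) ∝ π_k f_k(x), the posterior odds are π_i f_i(x) / (π_j f_j(x)).
Evaluate each component's likelihood at the observed value:
  f_Electronic = 0.423494
  f_Acoustic = 0.446443
Odds = (0.70/0.30) × (0.423494/0.446443) = 2.33333 × 0.948597 ≈ 2.213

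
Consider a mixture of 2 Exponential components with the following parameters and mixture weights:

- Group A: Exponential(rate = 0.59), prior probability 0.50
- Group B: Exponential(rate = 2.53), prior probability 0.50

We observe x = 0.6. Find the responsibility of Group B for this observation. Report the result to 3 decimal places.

P(component k | x) = w_k·f_k(x) / marginal(x), where marginal(x) = Σ_j w_j·f_j(x).
Evaluate each component's likelihood at the observed value:
  p_A = 0.59·e^(−0.59·0.6) = 0.59·e^(−0.3540) = 0.414106
  p_B = 2.53·e^(−2.53·0.6) = 2.53·e^(−1.5180) = 0.554449
Multiply by the mixture weights:
  w_A·p_A = 0.50 × 0.414106 = 0.207053
  w_B·p_B = 0.50 × 0.554449 = 0.277224
Evidence: 0.207053 + 0.277224 = 0.484278
So the posterior for Group B is 0.277224 / 0.484278 ≈ 0.572.

0.572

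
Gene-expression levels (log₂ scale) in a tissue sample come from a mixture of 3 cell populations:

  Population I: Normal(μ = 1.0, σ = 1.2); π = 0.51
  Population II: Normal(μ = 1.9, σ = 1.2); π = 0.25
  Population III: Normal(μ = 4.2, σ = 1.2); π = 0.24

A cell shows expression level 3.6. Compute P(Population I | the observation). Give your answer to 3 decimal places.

0.138

P(component k | x) = π_k·f_k(x) / marginal(x), where marginal(x) = Σ_j π_j·f_j(x).
Evaluate each component's likelihood at the observed value:
  p_I = 0.0317939
  p_II = 0.121878
  p_III = 0.293388
Prior × likelihood for each component:
  π_I·p_I = 0.51 × 0.0317939 = 0.0162149
  π_II·p_II = 0.25 × 0.121878 = 0.0304696
  π_III·p_III = 0.24 × 0.293388 = 0.0704131
Denominator: 0.0162149 + 0.0304696 + 0.0704131 = 0.117098
So the posterior for Population I is 0.0162149 / 0.117098 ≈ 0.138.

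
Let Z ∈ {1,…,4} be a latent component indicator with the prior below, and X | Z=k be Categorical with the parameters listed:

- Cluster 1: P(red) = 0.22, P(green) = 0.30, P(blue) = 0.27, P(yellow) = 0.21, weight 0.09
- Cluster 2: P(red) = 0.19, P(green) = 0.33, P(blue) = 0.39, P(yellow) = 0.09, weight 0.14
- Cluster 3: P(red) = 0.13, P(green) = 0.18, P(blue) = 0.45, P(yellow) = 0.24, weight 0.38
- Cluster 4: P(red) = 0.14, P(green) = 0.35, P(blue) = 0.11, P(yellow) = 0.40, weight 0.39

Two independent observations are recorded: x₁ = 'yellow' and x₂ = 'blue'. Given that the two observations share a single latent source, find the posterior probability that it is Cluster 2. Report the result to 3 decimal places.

0.072

Apply Bayes' rule: the posterior for each component is proportional to its prior times its likelihood at x.
Since both observations come from the same component, the likelihood for component k is f_k(x₁)·f_k(x₂).
  L_1 = [0.21] × [0.27] = 0.0567
  L_2 = [0.09] × [0.39] = 0.0351
  L_3 = [0.24] × [0.45] = 0.108
  L_4 = [0.4] × [0.11] = 0.044
Weight by the priors:
  w_1·L_1 = 0.09 × 0.0567 = 0.005103
  w_2·L_2 = 0.14 × 0.0351 = 0.004914
  w_3·L_3 = 0.38 × 0.108 = 0.04104
  w_4·L_4 = 0.39 × 0.044 = 0.01716
Normaliser: 0.005103 + 0.004914 + 0.04104 + 0.01716 = 0.068217
P(Cluster 2 | x₁, x₂) = 0.004914 / 0.068217 ≈ 0.072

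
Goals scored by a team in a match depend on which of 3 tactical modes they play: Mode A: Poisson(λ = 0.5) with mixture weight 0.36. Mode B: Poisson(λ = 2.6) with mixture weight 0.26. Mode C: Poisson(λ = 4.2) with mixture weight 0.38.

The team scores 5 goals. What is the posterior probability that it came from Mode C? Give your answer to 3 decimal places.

P(component k | x) = w_k·f_k(x) / marginal(x), where marginal(x) = Σ_j w_j·f_j(x).
Evaluate each component's likelihood at the observed value:
  L_A = e^(−0.5)·0.5^5/5! = 0.000157951
  L_B = e^(−2.6)·2.6^5/5! = 0.0735394
  L_C = e^(−4.2)·4.2^5/5! = 0.163316
Multiply by the mixture weights:
  w_A·L_A = 0.36 × 0.000157951 = 5.68622e-05
  w_B·L_B = 0.26 × 0.0735394 = 0.0191202
  w_C·L_C = 0.38 × 0.163316 = 0.06206
Evidence: 5.68622e-05 + 0.0191202 + 0.06206 = 0.0812371
Responsibility of Mode C: 0.06206 / 0.0812371 ≈ 0.764

0.764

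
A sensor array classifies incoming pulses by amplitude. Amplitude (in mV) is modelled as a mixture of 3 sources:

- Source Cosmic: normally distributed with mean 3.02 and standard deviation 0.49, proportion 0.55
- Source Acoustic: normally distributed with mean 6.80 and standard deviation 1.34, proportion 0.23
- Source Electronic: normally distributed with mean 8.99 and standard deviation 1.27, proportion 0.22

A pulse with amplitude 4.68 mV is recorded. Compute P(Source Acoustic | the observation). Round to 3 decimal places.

P(component k | x) = π_k·f_k(x) / marginal(x), where marginal(x) = Σ_j π_j·f_j(x).
Component likelihoods at x = 4.68 mV:
  f_Cosmic = (1/(0.49·√(2π)))·exp(−(4.68−3.02)²/(2·0.49²)) = 0.814168·exp(-5.73844) = 0.00262144
  f_Acoustic = (1/(1.34·√(2π)))·exp(−(4.68−6.80)²/(2·1.34²)) = 0.297718·exp(-1.25150) = 0.0851695
  f_Electronic = (1/(1.27·√(2π)))·exp(−(4.68−8.99)²/(2·1.27²)) = 0.314128·exp(-5.75860) = 0.000991236
Prior × likelihood for each component:
  π_Cosmic·f_Cosmic = 0.55 × 0.00262144 = 0.00144179
  π_Acoustic·f_Acoustic = 0.23 × 0.0851695 = 0.019589
  π_Electronic·f_Electronic = 0.22 × 0.000991236 = 0.000218072
Marginal: 0.00144179 + 0.019589 + 0.000218072 = 0.0212489
So the posterior for Source Acoustic is 0.019589 / 0.0212489 ≈ 0.922.

0.922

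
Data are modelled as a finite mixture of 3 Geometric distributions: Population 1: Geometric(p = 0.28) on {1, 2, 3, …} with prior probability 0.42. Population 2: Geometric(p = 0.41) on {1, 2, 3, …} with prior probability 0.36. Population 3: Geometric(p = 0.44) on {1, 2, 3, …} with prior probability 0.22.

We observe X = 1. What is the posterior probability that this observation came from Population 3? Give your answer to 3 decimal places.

The responsibility of component k is P(Z=k) f_k(x) divided by Σ_j P(Z=j) f_j(x).
Component likelihoods at x = 1:
  L_1 = 0.28·(1−0.28)^0 = 0.28·1 = 0.28
  L_2 = 0.41·(1−0.41)^0 = 0.41·1 = 0.41
  L_3 = 0.44·(1−0.44)^0 = 0.44·1 = 0.44
Unnormalised posteriors:
  P(Z=1)·L_1 = 0.42 × 0.28 = 0.1176
  P(Z=2)·L_2 = 0.36 × 0.41 = 0.1476
  P(Z=3)·L_3 = 0.22 × 0.44 = 0.0968
Sum: 0.1176 + 0.1476 + 0.0968 = 0.362
So the posterior for Population 3 is 0.0968 / 0.362 ≈ 0.267.

0.267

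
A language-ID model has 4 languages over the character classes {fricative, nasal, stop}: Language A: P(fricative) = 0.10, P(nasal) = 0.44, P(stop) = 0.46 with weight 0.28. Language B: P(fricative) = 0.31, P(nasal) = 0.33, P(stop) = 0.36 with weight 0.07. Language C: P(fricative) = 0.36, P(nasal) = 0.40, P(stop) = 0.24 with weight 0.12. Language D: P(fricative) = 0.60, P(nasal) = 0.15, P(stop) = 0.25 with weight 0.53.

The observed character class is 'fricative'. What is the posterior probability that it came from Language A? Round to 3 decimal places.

By Bayes' theorem, P(k | x) = π_k f_k(x) / Σ_j π_j f_j(x).
Evaluate each component's likelihood at the observed value:
  f_A = 0.1
  f_B = 0.31
  f_C = 0.36
  f_D = 0.6
Weight by the priors:
  π_A·f_A = 0.28 × 0.1 = 0.028
  π_B·f_B = 0.07 × 0.31 = 0.0217
  π_C·f_C = 0.12 × 0.36 = 0.0432
  π_D·f_D = 0.53 × 0.6 = 0.318
Sum: 0.028 + 0.0217 + 0.0432 + 0.318 = 0.4109
Responsibility of Language A: 0.028 / 0.4109 ≈ 0.068

0.068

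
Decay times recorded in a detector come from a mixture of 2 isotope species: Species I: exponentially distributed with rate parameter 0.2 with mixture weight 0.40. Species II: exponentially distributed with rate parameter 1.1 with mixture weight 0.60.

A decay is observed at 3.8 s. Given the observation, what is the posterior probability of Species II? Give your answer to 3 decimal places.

P(component k | x) = P(Z=k)·f_k(x) / marginal(x), where marginal(x) = Σ_j P(Z=j)·f_j(x).
Exponential densities:
  f_I = 0.0935333
  f_II = 0.0168284
Multiply by the mixture weights:
  P(Z=I)·f_I = 0.40 × 0.0935333 = 0.0374133
  P(Z=II)·f_II = 0.60 × 0.0168284 = 0.010097
Normaliser: 0.0374133 + 0.010097 = 0.0475103
P(Species II | data) ≈ 0.213

0.213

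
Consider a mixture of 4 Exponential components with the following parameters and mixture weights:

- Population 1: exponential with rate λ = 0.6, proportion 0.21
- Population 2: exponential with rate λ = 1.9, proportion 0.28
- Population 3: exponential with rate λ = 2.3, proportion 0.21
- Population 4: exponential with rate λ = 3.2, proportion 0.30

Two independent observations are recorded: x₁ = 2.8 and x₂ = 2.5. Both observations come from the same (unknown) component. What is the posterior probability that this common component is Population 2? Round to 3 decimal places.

0.013

Posterior ∝ prior × likelihood, so P(k | x) ∝ w_k f_k(x); normalise over all components.
Since both observations come from the same component, the likelihood for component k is f_k(x₁)·f_k(x₂).
  f_1 = [0.6·e^(−0.6·2.8) = 0.6·e^(−1.6800) = 0.111824] × [0.133878] = 0.0149708
  f_2 = [1.9·e^(−1.9·2.8) = 1.9·e^(−5.3200) = 0.00929623] × [0.0164382] = 0.000152814
  f_3 = [2.3·e^(−2.3·2.8) = 2.3·e^(−6.4400) = 0.00367174] × [0.0073204] = 2.68786e-05
  f_4 = [3.2·e^(−3.2·2.8) = 3.2·e^(−8.9600) = 0.000411028] × [0.00107348] = 4.41231e-07
Unnormalised posteriors:
  w_1·f_1 = 0.21 × 0.0149708 = 0.00314388
  w_2·f_2 = 0.28 × 0.000152814 = 4.27878e-05
  w_3·f_3 = 0.21 × 2.68786e-05 = 5.6445e-06
  w_4·f_4 = 0.30 × 4.41231e-07 = 1.32369e-07
Sum: 0.00314388 + 4.27878e-05 + 5.6445e-06 + 1.32369e-07 = 0.00319244
So the posterior for Population 2 is 4.27878e-05 / 0.00319244 ≈ 0.013.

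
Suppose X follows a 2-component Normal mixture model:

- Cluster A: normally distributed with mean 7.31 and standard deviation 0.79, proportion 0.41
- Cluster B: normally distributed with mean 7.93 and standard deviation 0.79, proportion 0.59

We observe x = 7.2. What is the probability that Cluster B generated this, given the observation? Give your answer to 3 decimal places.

0.487

By Bayes' theorem, P(k | x) = w_k f_k(x) / Σ_j w_j f_j(x).
Normal densities:
  f_A = 0.500119
  f_B = 0.329509
Weight by the priors:
  w_A·f_A = 0.41 × 0.500119 = 0.205049
  w_B·f_B = 0.59 × 0.329509 = 0.19441
Marginal: 0.205049 + 0.19441 = 0.399459
P(Cluster B | the observation) ≈ 0.487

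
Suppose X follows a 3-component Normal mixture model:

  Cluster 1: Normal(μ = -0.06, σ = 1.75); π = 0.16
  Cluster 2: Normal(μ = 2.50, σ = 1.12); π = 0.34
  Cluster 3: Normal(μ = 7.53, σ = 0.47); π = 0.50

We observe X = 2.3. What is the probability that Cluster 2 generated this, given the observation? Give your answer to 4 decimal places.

0.8903

Posterior ∝ prior × likelihood, so P(k | x) ∝ w_k f_k(x); normalise over all components.
Normal densities:
  L_1 = (1/(1.75·√(2π)))·exp(−(2.3−-0.06)²/(2·1.75²)) = 0.227967·exp(-0.90932) = 0.0918244
  L_2 = (1/(1.12·√(2π)))·exp(−(2.3−2.50)²/(2·1.12²)) = 0.356198·exp(-0.01594) = 0.350564
  L_3 = (1/(0.47·√(2π)))·exp(−(2.3−7.53)²/(2·0.47²)) = 0.848813·exp(-61.91240) = 1.09799e-27
Unnormalised posteriors:
  w_1·L_1 = 0.16 × 0.0918244 = 0.0146919
  w_2·L_2 = 0.34 × 0.350564 = 0.119192
  w_3·L_3 = 0.50 × 1.09799e-27 = 5.48993e-28
Evidence: 0.0146919 + 0.119192 + 5.48993e-28 = 0.133884
So the posterior for Cluster 2 is 0.119192 / 0.133884 ≈ 0.8903.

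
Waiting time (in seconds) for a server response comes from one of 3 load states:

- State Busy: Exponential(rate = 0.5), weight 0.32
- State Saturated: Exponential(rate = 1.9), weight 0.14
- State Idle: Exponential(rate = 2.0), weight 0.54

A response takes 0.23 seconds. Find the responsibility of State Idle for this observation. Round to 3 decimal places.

By Bayes' theorem, P(k | x) = w_k f_k(x) / Σ_j w_j f_j(x).
Evaluate each component's likelihood at the observed value:
  p_Busy = 0.445683
  p_Saturated = 1.22735
  p_Idle = 1.26257
Prior × likelihood for each component:
  w_Busy·p_Busy = 0.32 × 0.445683 = 0.142619
  w_Saturated·p_Saturated = 0.14 × 1.22735 = 0.171828
  w_Idle·p_Idle = 0.54 × 1.26257 = 0.681786
Marginal: 0.142619 + 0.171828 + 0.681786 = 0.996233
Responsibility of State Idle: 0.681786 / 0.996233 ≈ 0.684

0.684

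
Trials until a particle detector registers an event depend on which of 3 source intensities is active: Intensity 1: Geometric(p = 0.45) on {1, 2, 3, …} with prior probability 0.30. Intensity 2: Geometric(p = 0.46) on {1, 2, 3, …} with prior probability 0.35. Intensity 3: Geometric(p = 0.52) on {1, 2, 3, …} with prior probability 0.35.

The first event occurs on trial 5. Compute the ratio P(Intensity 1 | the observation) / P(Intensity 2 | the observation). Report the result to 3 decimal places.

Posterior odds = (P(Z=i) f_i(x)) / (P(Z=j) f_j(x)); the normalising sum cancels.
Evaluate each component's likelihood at the observed value:
  f_1 = 0.45·(1−0.45)^4 = 0.45·0.0915063 = 0.0411778
  f_2 = 0.46·(1−0.46)^4 = 0.46·0.0850306 = 0.0391141
  f_3 = 0.52·(1−0.52)^4 = 0.52·0.0530842 = 0.0276038
Odds = (0.30/0.35) × (0.0411778/0.0391141) = 0.857143 × 1.05276 ≈ 0.902

0.902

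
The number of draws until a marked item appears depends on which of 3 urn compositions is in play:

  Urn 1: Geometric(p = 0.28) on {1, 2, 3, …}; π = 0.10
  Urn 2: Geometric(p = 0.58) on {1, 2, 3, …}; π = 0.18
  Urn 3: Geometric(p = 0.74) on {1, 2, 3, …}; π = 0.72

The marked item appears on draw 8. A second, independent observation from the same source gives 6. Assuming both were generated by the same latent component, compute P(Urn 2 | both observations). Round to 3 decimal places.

0.012

Posterior ∝ prior × likelihood, so P(k | x) ∝ π_k f_k(x); normalise over all components.
Since both observations come from the same component, the likelihood for component k is f_k(x₁)·f_k(x₂).
  p_1 = [0.28·(1−0.28)^7 = 0.28·0.100306 = 0.0280857] × [0.0541777] = 0.00152162
  p_2 = [0.58·(1−0.58)^7 = 0.58·0.00230539 = 0.00133713] × [0.00758009] = 1.01356e-05
  p_3 = [0.74·(1−0.74)^7 = 0.74·8.03181e-05 = 5.94354e-05] × [0.000879222] = 5.22569e-08
Weight by the priors:
  π_1·p_1 = 0.10 × 0.00152162 = 0.000152162
  π_2·p_2 = 0.18 × 1.01356e-05 = 1.8244e-06
  π_3·p_3 = 0.72 × 5.22569e-08 = 3.7625e-08
Normaliser: 0.000152162 + 1.8244e-06 + 3.7625e-08 = 0.000154024
Responsibility of Urn 2: 1.8244e-06 / 0.000154024 ≈ 0.012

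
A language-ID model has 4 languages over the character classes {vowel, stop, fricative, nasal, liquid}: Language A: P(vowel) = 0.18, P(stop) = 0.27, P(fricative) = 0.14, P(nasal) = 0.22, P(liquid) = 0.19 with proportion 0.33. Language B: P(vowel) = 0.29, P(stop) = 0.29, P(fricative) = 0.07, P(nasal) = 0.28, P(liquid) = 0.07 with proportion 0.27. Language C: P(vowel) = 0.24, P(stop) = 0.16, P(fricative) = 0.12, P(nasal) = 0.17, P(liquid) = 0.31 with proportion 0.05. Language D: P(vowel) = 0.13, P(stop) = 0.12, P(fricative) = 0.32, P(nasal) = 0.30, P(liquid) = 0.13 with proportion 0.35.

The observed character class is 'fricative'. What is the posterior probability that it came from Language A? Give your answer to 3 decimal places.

0.252

Apply Bayes' rule: the posterior for each component is proportional to its prior times its likelihood at x.
Evaluate each component's likelihood at the observed value:
  L_A = P(fricative | comp) = 0.14
  L_B = P(fricative | comp) = 0.07
  L_C = P(fricative | comp) = 0.12
  L_D = P(fricative | comp) = 0.32
Unnormalised posteriors:
  π_A·L_A = 0.33 × 0.14 = 0.0462
  π_B·L_B = 0.27 × 0.07 = 0.0189
  π_C·L_C = 0.05 × 0.12 = 0.006
  π_D·L_D = 0.35 × 0.32 = 0.112
Marginal: 0.0462 + 0.0189 + 0.006 + 0.112 = 0.1831
P(Language A | the observation) ≈ 0.252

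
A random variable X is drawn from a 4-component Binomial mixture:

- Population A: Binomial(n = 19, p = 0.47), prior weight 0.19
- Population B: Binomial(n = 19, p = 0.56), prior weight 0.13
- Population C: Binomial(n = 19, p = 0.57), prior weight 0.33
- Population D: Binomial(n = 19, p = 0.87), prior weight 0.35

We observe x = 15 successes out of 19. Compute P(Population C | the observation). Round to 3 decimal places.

By Bayes' theorem, P(k | x) = P(Z=k) f_k(x) / Σ_j P(Z=j) f_j(x).
Binomial probabilities:
  p_A = 0.00368939
  p_B = 0.0242669
  p_C = 0.0288656
  p_D = 0.137071
Unnormalised posteriors:
  P(Z=A)·p_A = 0.19 × 0.00368939 = 0.000700985
  P(Z=B)·p_B = 0.13 × 0.0242669 = 0.0031547
  P(Z=C)·p_C = 0.33 × 0.0288656 = 0.00952564
  P(Z=D)·p_D = 0.35 × 0.137071 = 0.0479749
Marginal: 0.000700985 + 0.0031547 + 0.00952564 + 0.0479749 = 0.0613562
So the posterior for Population C is 0.00952564 / 0.0613562 ≈ 0.155.

0.155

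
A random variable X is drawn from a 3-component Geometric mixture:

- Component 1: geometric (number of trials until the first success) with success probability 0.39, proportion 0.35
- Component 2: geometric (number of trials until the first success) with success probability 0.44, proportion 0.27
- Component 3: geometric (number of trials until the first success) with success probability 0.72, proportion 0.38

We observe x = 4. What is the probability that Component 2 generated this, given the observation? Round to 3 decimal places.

Apply Bayes' rule: the posterior for each component is proportional to its prior times its likelihood at x.
Geometric probabilities:
  p_1 = 0.39·(1−0.39)^3 = 0.39·0.226981 = 0.0885226
  p_2 = 0.44·(1−0.44)^3 = 0.44·0.175616 = 0.077271
  p_3 = 0.72·(1−0.72)^3 = 0.72·0.021952 = 0.0158054
Unnormalised posteriors:
  P(Z=1)·p_1 = 0.35 × 0.0885226 = 0.0309829
  P(Z=2)·p_2 = 0.27 × 0.077271 = 0.0208632
  P(Z=3)·p_3 = 0.38 × 0.0158054 = 0.00600607
Normaliser: 0.0309829 + 0.0208632 + 0.00600607 = 0.0578522
P(Component 2 | the observation) = 0.0208632 / 0.0578522 ≈ 0.361

0.361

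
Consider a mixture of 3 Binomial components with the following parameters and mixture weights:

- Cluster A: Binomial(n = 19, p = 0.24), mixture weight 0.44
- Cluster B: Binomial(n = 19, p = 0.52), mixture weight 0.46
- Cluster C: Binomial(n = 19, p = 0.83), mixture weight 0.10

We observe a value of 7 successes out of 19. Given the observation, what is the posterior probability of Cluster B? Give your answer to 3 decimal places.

Posterior ∝ prior × likelihood, so P(k | x) ∝ π_k f_k(x); normalise over all components.
Component likelihoods at x = 7 successes out of 19:
  L_A = C(19,7)·0.24^7·0.76^12 = 50388·4.58647e-05·0.0371333 = 0.0858161
  L_B = C(19,7)·0.52^7·0.48^12 = 50388·0.0102807·0.000149587 = 0.0774899
  L_C = C(19,7)·0.83^7·0.17^12 = 50388·0.271361·5.82622e-10 = 7.96638e-06
Prior × likelihood for each component:
  π_A·L_A = 0.44 × 0.0858161 = 0.0377591
  π_B·L_B = 0.46 × 0.0774899 = 0.0356454
  π_C·L_C = 0.10 × 7.96638e-06 = 7.96638e-07
Evidence: 0.0377591 + 0.0356454 + 7.96638e-07 = 0.0734053
Responsibility of Cluster B: 0.0356454 / 0.0734053 ≈ 0.486

0.486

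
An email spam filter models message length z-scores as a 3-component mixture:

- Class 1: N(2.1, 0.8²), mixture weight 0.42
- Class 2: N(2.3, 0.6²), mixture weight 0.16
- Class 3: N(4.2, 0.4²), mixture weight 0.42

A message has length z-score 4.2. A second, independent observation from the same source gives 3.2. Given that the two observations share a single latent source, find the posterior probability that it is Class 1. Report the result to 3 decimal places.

0.065

Posterior ∝ prior × likelihood, so P(k | x) ∝ π_k f_k(x); normalise over all components.
Since both observations come from the same component, the likelihood for component k is f_k(x₁)·f_k(x₂).
  f_1 = [0.0159052] × [0.193765] = 0.00308188
  f_2 = [0.00441829] × [0.215863] = 0.000953745
  f_3 = [0.997356] × [0.0438208] = 0.0437049
Unnormalised posteriors:
  π_1·f_1 = 0.42 × 0.00308188 = 0.00129439
  π_2·f_2 = 0.16 × 0.000953745 = 0.000152599
  π_3·f_3 = 0.42 × 0.0437049 = 0.018356
Marginal: 0.00129439 + 0.000152599 + 0.018356 = 0.019803
So the posterior for Class 1 is 0.00129439 / 0.019803 ≈ 0.065.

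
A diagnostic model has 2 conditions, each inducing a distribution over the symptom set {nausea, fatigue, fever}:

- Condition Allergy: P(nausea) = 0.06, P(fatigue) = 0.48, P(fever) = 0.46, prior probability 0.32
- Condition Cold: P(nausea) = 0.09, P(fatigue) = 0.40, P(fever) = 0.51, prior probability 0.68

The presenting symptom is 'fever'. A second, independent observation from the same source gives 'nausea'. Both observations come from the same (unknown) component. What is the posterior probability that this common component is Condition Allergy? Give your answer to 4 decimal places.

By Bayes' theorem, P(k | x) = π_k f_k(x) / Σ_j π_j f_j(x).
Since both observations come from the same component, the likelihood for component k is f_k(x₁)·f_k(x₂).
  p_Allergy = [P(fever | comp) = 0.46] × [0.06] = 0.0276
  p_Cold = [P(fever | comp) = 0.51] × [0.09] = 0.0459
Multiply by the mixture weights:
  π_Allergy·p_Allergy = 0.32 × 0.0276 = 0.008832
  π_Cold·p_Cold = 0.68 × 0.0459 = 0.031212
Denominator: 0.008832 + 0.031212 = 0.040044
Responsibility of Condition Allergy: 0.008832 / 0.040044 ≈ 0.2206

0.2206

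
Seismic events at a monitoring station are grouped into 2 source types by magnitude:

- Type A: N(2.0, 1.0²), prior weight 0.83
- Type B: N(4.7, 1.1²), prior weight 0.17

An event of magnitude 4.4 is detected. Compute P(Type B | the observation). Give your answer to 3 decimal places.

0.762

P(component k | x) = π_k·f_k(x) / marginal(x), where marginal(x) = Σ_j π_j·f_j(x).
Component likelihoods at x = 4.4:
  p_A = (1/(1.0·√(2π)))·exp(−(4.4−2.0)²/(2·1.0²)) = 0.398942·exp(-2.88000) = 0.0223945
  p_B = (1/(1.1·√(2π)))·exp(−(4.4−4.7)²/(2·1.1²)) = 0.362675·exp(-0.03719) = 0.349435
Unnormalised posteriors:
  π_A·p_A = 0.83 × 0.0223945 = 0.0185875
  π_B·p_B = 0.17 × 0.349435 = 0.0594039
Normaliser: 0.0185875 + 0.0594039 = 0.0779913
P(Type B | x) = 0.0594039 / 0.0779913 ≈ 0.762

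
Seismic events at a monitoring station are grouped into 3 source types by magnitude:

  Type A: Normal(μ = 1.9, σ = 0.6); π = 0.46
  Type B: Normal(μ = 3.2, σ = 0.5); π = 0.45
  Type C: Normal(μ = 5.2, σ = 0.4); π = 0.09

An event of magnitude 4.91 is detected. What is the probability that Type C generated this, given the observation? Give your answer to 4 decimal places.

By Bayes' theorem, P(k | x) = w_k f_k(x) / Σ_j w_j f_j(x).
Component likelihoods at x = 4.91:
  f_A = 2.27943e-06
  f_B = 0.00230197
  f_C = 0.766853
Multiply by the mixture weights:
  w_A·f_A = 0.46 × 2.27943e-06 = 1.04854e-06
  w_B·f_B = 0.45 × 0.00230197 = 0.00103589
  w_C·f_C = 0.09 × 0.766853 = 0.0690168
Normaliser: 1.04854e-06 + 0.00103589 + 0.0690168 = 0.0700537
Responsibility of Type C: 0.0690168 / 0.0700537 ≈ 0.9852

0.9852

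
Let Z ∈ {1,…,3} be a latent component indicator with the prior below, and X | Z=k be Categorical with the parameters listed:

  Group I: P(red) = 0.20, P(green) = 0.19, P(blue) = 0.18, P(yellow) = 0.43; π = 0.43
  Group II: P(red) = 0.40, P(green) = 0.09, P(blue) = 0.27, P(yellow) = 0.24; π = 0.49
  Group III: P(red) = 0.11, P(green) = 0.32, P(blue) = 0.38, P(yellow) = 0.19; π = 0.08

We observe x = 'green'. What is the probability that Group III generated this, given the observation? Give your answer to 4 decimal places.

0.1691

The responsibility of component k is π_k f_k(x) divided by Σ_j π_j f_j(x).
Component likelihoods at x = 'green':
  p_I = 0.19
  p_II = 0.09
  p_III = 0.32
Prior × likelihood for each component:
  π_I·p_I = 0.43 × 0.19 = 0.0817
  π_II·p_II = 0.49 × 0.09 = 0.0441
  π_III·p_III = 0.08 × 0.32 = 0.0256
Normaliser: 0.0817 + 0.0441 + 0.0256 = 0.1514
P(Group III | x) ≈ 0.1691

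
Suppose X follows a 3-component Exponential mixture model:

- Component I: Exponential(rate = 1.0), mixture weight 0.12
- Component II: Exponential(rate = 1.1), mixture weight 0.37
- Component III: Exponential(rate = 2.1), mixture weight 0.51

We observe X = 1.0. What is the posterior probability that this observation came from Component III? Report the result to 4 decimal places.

0.4220

The responsibility of component k is π_k f_k(x) divided by Σ_j π_j f_j(x).
Evaluate each component's likelihood at the observed value:
  L_I = 1.0·e^(−1.0·1.0) = 1.0·e^(−1.0000) = 0.367879
  L_II = 1.1·e^(−1.1·1.0) = 1.1·e^(−1.1000) = 0.366158
  L_III = 2.1·e^(−2.1·1.0) = 2.1·e^(−2.1000) = 0.257158
Weight by the priors:
  π_I·L_I = 0.12 × 0.367879 = 0.0441455
  π_II·L_II = 0.37 × 0.366158 = 0.135479
  π_III·L_III = 0.51 × 0.257158 = 0.131151
Normaliser: 0.0441455 + 0.135479 + 0.131151 = 0.310775
So the posterior for Component III is 0.131151 / 0.310775 ≈ 0.4220.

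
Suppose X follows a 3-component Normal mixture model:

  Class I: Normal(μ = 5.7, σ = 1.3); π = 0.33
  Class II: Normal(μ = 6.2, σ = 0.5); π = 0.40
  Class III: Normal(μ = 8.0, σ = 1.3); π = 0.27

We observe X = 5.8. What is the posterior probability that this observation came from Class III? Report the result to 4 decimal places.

P(component k | x) = π_k·f_k(x) / marginal(x), where marginal(x) = Σ_j π_j·f_j(x).
Normal densities:
  p_I = 0.305972
  p_II = 0.579383
  p_III = 0.0732955
Weight by the priors:
  π_I·p_I = 0.33 × 0.305972 = 0.100971
  π_II·p_II = 0.40 × 0.579383 = 0.231753
  π_III·p_III = 0.27 × 0.0732955 = 0.0197898
Denominator: 0.100971 + 0.231753 + 0.0197898 = 0.352514
P(Class III | 5.8) = 0.0197898 / 0.352514 ≈ 0.0561

0.0561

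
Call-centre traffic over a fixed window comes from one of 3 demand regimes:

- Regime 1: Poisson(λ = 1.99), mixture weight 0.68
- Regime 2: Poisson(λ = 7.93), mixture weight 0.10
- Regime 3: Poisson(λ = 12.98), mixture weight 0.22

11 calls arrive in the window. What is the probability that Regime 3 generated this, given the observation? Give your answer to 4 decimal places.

0.7610

Posterior ∝ prior × likelihood, so P(k | x) ∝ π_k f_k(x); normalise over all components.
Evaluate each component's likelihood at the observed value:
  f_1 = 6.63716e-06
  f_2 = 0.0702901
  f_3 = 0.101794
Unnormalised posteriors:
  π_1·f_1 = 0.68 × 6.63716e-06 = 4.51327e-06
  π_2·f_2 = 0.10 × 0.0702901 = 0.00702901
  π_3·f_3 = 0.22 × 0.101794 = 0.0223947
Denominator: 4.51327e-06 + 0.00702901 + 0.0223947 = 0.0294283
P(Regime 3 | the observation) = 0.0223947 / 0.0294283 ≈ 0.7610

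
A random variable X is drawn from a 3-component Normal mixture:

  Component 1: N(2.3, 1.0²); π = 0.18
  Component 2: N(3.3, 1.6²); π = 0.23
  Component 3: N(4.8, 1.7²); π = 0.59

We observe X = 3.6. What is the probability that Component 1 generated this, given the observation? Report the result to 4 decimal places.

P(component k | x) = w_k·f_k(x) / marginal(x), where marginal(x) = Σ_j w_j·f_j(x).
Component likelihoods at x = 3.6:
  p_1 = 0.171369
  p_2 = 0.244994
  p_3 = 0.182921
Unnormalised posteriors:
  w_1·p_1 = 0.18 × 0.171369 = 0.0308463
  w_2·p_2 = 0.23 × 0.244994 = 0.0563487
  w_3·p_3 = 0.59 × 0.182921 = 0.107923
Evidence: 0.0308463 + 0.0563487 + 0.107923 = 0.195118
Responsibility of Component 1: 0.0308463 / 0.195118 ≈ 0.1581

0.1581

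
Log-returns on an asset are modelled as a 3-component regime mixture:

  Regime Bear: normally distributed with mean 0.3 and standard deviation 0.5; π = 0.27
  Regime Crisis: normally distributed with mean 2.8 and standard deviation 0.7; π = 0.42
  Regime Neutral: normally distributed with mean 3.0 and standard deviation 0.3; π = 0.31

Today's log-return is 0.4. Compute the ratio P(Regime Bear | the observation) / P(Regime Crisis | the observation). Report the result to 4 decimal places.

Posterior odds = (w_i f_i(x)) / (w_j f_j(x)); the normalising sum cancels.
Component likelihoods at x = 0.4:
  L_Bear = (1/(0.5·√(2π)))·exp(−(0.4−0.3)²/(2·0.5²)) = 0.797885·exp(-0.02000) = 0.782085
  L_Crisis = (1/(0.7·√(2π)))·exp(−(0.4−2.8)²/(2·0.7²)) = 0.569918·exp(-5.87755) = 0.0015967
  L_Neutral = (1/(0.3·√(2π)))·exp(−(0.4−3.0)²/(2·0.3²)) = 1.329808·exp(-37.55556) = 6.51056e-17
0.211163 / 0.000670615 ≈ 314.8797

314.8797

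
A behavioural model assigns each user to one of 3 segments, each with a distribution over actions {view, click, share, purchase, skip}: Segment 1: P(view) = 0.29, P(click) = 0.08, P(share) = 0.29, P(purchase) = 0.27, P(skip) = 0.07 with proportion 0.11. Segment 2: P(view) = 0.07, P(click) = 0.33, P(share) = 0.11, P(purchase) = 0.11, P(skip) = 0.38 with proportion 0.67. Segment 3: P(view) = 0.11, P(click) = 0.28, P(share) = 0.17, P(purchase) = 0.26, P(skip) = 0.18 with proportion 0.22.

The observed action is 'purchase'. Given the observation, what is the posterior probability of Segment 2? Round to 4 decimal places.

Posterior ∝ prior × likelihood, so P(k | x) ∝ π_k f_k(x); normalise over all components.
Component likelihoods at x = 'purchase':
  L_1 = 0.27
  L_2 = 0.11
  L_3 = 0.26
Unnormalised posteriors:
  π_1·L_1 = 0.11 × 0.27 = 0.0297
  π_2·L_2 = 0.67 × 0.11 = 0.0737
  π_3·L_3 = 0.22 × 0.26 = 0.0572
Sum: 0.0297 + 0.0737 + 0.0572 = 0.1606
P(Segment 2 | x) ≈ 0.4589

0.4589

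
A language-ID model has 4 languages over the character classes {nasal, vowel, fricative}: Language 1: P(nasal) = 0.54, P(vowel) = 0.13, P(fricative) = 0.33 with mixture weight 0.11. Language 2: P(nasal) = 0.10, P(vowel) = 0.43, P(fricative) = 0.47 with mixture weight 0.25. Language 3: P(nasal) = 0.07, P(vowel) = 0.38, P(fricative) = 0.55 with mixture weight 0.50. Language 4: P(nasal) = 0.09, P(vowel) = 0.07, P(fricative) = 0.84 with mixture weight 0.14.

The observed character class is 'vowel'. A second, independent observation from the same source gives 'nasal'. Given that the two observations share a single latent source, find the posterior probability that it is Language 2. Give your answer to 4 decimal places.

Posterior ∝ prior × likelihood, so P(k | x) ∝ π_k f_k(x); normalise over all components.
Since both observations come from the same component, the likelihood for component k is f_k(x₁)·f_k(x₂).
  p_1 = [P(vowel | comp) = 0.13] × [0.54] = 0.0702
  p_2 = [P(vowel | comp) = 0.43] × [0.1] = 0.043
  p_3 = [P(vowel | comp) = 0.38] × [0.07] = 0.0266
  p_4 = [P(vowel | comp) = 0.07] × [0.09] = 0.0063
Multiply by the mixture weights:
  π_1·p_1 = 0.11 × 0.0702 = 0.007722
  π_2·p_2 = 0.25 × 0.043 = 0.01075
  π_3·p_3 = 0.50 × 0.0266 = 0.0133
  π_4·p_4 = 0.14 × 0.0063 = 0.000882
Sum: 0.007722 + 0.01075 + 0.0133 + 0.000882 = 0.032654
P(Language 2 | x₁,x₂) ≈ 0.3292

0.3292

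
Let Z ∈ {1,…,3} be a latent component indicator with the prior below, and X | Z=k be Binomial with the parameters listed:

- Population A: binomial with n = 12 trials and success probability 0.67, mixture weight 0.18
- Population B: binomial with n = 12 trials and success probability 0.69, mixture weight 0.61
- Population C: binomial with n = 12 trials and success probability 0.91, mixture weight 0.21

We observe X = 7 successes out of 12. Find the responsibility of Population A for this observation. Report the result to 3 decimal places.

P(component k | x) = π_k·f_k(x) / marginal(x), where marginal(x) = Σ_j π_j·f_j(x).
Evaluate each component's likelihood at the observed value:
  f_A = C(12,7)·0.67^7·0.33^5 = 792·0.0606071·0.00391354 = 0.187853
  f_B = C(12,7)·0.69^7·0.31^5 = 792·0.0744635·0.00286292 = 0.168841
  f_C = C(12,7)·0.91^7·0.09^5 = 792·0.516761·5.9049e-06 = 0.00241673
Weight by the priors:
  π_A·f_A = 0.18 × 0.187853 = 0.0338136
  π_B·f_B = 0.61 × 0.168841 = 0.102993
  π_C·f_C = 0.21 × 0.00241673 = 0.000507513
Marginal: 0.0338136 + 0.102993 + 0.000507513 = 0.137314
Responsibility of Population A: 0.0338136 / 0.137314 ≈ 0.246

0.246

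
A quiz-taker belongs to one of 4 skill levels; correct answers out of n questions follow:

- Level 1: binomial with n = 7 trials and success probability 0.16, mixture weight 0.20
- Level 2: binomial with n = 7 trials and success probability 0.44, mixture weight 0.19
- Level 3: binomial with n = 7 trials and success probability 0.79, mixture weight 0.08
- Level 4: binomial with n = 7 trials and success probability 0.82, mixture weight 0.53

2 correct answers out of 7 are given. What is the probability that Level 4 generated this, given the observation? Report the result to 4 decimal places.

0.0158

Apply Bayes' rule: the posterior for each component is proportional to its prior times its likelihood at x.
Binomial probabilities:
  L_1 = 0.224831
  L_2 = 0.223906
  L_3 = 0.00535266
  L_4 = 0.00266815
Unnormalised posteriors:
  P(Z=1)·L_1 = 0.20 × 0.224831 = 0.0449661
  P(Z=2)·L_2 = 0.19 × 0.223906 = 0.042542
  P(Z=3)·L_3 = 0.08 × 0.00535266 = 0.000428213
  P(Z=4)·L_4 = 0.53 × 0.00266815 = 0.00141412
Marginal: 0.0449661 + 0.042542 + 0.000428213 + 0.00141412 = 0.0893505
P(Level 4 | x) ≈ 0.0158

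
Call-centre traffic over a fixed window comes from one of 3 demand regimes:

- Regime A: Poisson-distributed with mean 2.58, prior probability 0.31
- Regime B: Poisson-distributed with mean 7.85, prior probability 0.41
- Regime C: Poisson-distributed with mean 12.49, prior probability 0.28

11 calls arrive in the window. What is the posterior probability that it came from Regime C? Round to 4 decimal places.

Apply Bayes' rule: the posterior for each component is proportional to its prior times its likelihood at x.
Poisson probabilities:
  p_A = 6.40002e-05
  p_B = 0.0681081
  p_C = 0.108816
Unnormalised posteriors:
  π_A·p_A = 0.31 × 6.40002e-05 = 1.98401e-05
  π_B·p_B = 0.41 × 0.0681081 = 0.0279243
  π_C·p_C = 0.28 × 0.108816 = 0.0304685
Denominator: 1.98401e-05 + 0.0279243 + 0.0304685 = 0.0584127
So the posterior for Regime C is 0.0304685 / 0.0584127 ≈ 0.5216.

0.5216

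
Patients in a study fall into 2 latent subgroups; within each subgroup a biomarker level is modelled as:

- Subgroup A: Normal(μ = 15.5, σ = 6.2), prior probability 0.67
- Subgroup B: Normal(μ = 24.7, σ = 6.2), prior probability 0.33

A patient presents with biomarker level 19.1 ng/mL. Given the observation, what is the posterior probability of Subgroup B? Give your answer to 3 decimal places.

P(component k | x) = P(Z=k)·f_k(x) / marginal(x), where marginal(x) = Σ_j P(Z=j)·f_j(x).
Component likelihoods at x = 19.1 ng/mL:
  L_A = 0.0543635
  L_B = 0.0427923
Weight by the priors:
  P(Z=A)·L_A = 0.67 × 0.0543635 = 0.0364235
  P(Z=B)·L_B = 0.33 × 0.0427923 = 0.0141215
Normaliser: 0.0364235 + 0.0141215 = 0.050545
P(Subgroup B | the observation) ≈ 0.279

0.279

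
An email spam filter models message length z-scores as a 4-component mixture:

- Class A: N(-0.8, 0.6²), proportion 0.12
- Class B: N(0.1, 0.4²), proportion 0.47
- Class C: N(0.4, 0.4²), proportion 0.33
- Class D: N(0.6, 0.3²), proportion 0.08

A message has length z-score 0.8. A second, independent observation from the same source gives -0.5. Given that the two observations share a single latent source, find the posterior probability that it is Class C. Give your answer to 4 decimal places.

0.3159

The responsibility of component k is π_k f_k(x) divided by Σ_j π_j f_j(x).
Since both observations come from the same component, the likelihood for component k is f_k(x₁)·f_k(x₂).
  L_A = [(1/(0.6·√(2π)))·exp(−(0.8−-0.8)²/(2·0.6²)) = 0.664904·exp(-3.55556) = 0.0189933] × [0.586776] = 0.0111448
  L_B = [(1/(0.4·√(2π)))·exp(−(0.8−0.1)²/(2·0.4²)) = 0.997356·exp(-1.53125) = 0.215693] × [0.323794] = 0.0698402
  L_C = [(1/(0.4·√(2π)))·exp(−(0.8−0.4)²/(2·0.4²)) = 0.997356·exp(-0.50000) = 0.604927] × [0.0793491] = 0.0480004
  L_D = [(1/(0.3·√(2π)))·exp(−(0.8−0.6)²/(2·0.3²)) = 1.329808·exp(-0.22222) = 1.06483] × [0.0016009] = 0.00170468
Prior × likelihood for each component:
  π_A·L_A = 0.12 × 0.0111448 = 0.00133738
  π_B·L_B = 0.47 × 0.0698402 = 0.0328249
  π_C·L_C = 0.33 × 0.0480004 = 0.0158401
  π_D·L_D = 0.08 × 0.00170468 = 0.000136375
Normaliser: 0.00133738 + 0.0328249 + 0.0158401 + 0.000136375 = 0.0501388
So the posterior for Class C is 0.0158401 / 0.0501388 ≈ 0.3159.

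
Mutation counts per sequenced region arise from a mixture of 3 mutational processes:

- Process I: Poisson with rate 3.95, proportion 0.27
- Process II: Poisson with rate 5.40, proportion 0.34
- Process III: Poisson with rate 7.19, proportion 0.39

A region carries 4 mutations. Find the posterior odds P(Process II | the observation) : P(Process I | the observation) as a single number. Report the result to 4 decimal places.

Posterior odds = (P(Z=i) f_i(x)) / (P(Z=j) f_j(x)); the normalising sum cancels.
Evaluate each component's likelihood at the observed value:
  p_I = e^(−3.95)·3.95^4/4! = 0.195305
  p_II = e^(−5.40)·5.40^4/4! = 0.16002
  p_III = e^(−7.19)·7.19^4/4! = 0.0839705
Posterior odds = (P(Z=II)·p_II) / (P(Z=I)·p_I) = (0.34·0.16002) / (0.27·0.195305) = 0.0544067 / 0.0527324 ≈ 1.0318

1.0318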